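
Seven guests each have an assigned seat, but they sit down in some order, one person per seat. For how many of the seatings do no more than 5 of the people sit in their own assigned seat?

# with exactly i fixed is C(7,i)·!(7-i); sum over i=0..5:
  i=0: C(7,0)·!7 = 1·1854 = 1854
  i=1: C(7,1)·!6 = 7·265 = 1855
  i=2: C(7,2)·!5 = 21·44 = 924
  i=3: C(7,3)·!4 = 35·9 = 315
  i=4: C(7,4)·!3 = 35·2 = 70
  i=5: C(7,5)·!2 = 21·1 = 21
Total = 5039.

5039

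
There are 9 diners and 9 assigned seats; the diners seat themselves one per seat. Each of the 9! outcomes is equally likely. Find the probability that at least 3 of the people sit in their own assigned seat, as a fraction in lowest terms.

29143/362880

Favorable outcomes: Σ_{i≥3} C(9,i)·!(9-i) = 84·265 + 126·44 + 126·9 + 84·2 + 36·1 + 9·0 + 1·1 = 29143.
Total outcomes: 9! = 362880.
Probability = 29143/362880 = 29143/362880.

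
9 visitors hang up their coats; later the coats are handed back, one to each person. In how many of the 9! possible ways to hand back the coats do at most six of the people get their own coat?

362843

# with exactly i fixed is C(9,i)·!(9-i); sum over i=0..6:
  i=0: C(9,0)·!9 = 1·133496 = 133496
  i=1: C(9,1)·!8 = 9·14833 = 133497
  i=2: C(9,2)·!7 = 36·1854 = 66744
  i=3: C(9,3)·!6 = 84·265 = 22260
  i=4: C(9,4)·!5 = 126·44 = 5544
  i=5: C(9,5)·!4 = 126·9 = 1134
  i=6: C(9,6)·!3 = 84·2 = 168
Total = 362843.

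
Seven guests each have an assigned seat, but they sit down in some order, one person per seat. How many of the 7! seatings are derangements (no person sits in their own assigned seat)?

The subfactorial !7 = [7!/e] (nearest integer).
7! = 5040, and 5040/e ≈ 1854.11, so !7 = 1854.

1854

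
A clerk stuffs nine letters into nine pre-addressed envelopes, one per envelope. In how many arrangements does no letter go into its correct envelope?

133496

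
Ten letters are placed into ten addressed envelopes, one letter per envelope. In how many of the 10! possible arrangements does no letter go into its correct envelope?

1334961

The number of derangements of 10 is !10 = Σ_{k=0}^{10} (-1)^k·10!/k!
= 10! - 10!/1! + 10!/2! - 10!/3! + 10!/4! - 10!/5! + 10!/6! - 10!/7! + 10!/8! - 10!/9! + 10!/10!
= 3628800 - 3628800 + 1814400 - 604800 + 151200 - 30240 + 5040 - 720 + 90 - 10 + 1
= 1334961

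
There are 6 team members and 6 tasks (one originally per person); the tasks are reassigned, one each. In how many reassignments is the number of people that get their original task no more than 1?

529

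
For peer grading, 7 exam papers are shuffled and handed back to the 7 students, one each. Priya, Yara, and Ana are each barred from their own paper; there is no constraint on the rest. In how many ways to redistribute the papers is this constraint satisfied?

Inclusion-exclusion on the 3 forbidden self-matches:
Σ_{j=0}^{3} (-1)^j C(3,j)(7-j)!
= C(3,0)·7! - C(3,1)·6! + C(3,2)·5! - C(3,3)·4!
= 5040 - 2160 + 360 - 24
= 3216

3216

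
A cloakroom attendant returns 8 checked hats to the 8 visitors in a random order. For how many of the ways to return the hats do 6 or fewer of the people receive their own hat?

40319

Sum C(8,i)·!(8-i) for i = 0..6:
  i=0: C(8,0)·!8 = 1·14833 = 14833
  i=1: C(8,1)·!7 = 8·1854 = 14832
  i=2: C(8,2)·!6 = 28·265 = 7420
  i=3: C(8,3)·!5 = 56·44 = 2464
  i=4: C(8,4)·!4 = 70·9 = 630
  i=5: C(8,5)·!3 = 56·2 = 112
  i=6: C(8,6)·!2 = 28·1 = 28
Total = 40319.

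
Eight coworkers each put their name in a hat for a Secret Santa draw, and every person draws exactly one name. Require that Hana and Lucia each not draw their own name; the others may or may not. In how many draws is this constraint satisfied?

Let A_j be the event that the j-th constrained one is fixed. By inclusion-exclusion over the 2 events:
Σ_{j=0}^{2} (-1)^j C(2,j)(8-j)!
= C(2,0)·8! - C(2,1)·7! + C(2,2)·6!
= 40320 - 10080 + 720
= 30960

30960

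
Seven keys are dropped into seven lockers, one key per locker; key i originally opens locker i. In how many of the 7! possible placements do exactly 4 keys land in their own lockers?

70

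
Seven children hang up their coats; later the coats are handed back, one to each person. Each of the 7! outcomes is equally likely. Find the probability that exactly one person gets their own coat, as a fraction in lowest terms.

Favorable outcomes: C(7,1)·!6 = 7·265 = 1855.
Total outcomes: 7! = 5040.
Probability = 1855/5040 = 53/144.

53/144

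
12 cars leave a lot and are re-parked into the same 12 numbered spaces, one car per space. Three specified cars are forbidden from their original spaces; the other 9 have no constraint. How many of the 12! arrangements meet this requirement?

369774720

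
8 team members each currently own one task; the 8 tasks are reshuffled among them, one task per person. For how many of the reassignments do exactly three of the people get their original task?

Choose which 3 of the 8 are fixed: C(8,3) = 56.
The remaining 5 must be deranged: !5 = 44.
Total: 56 × 44 = 2464.

2464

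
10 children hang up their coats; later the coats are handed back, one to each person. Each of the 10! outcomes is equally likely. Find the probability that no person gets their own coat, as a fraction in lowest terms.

16481/44800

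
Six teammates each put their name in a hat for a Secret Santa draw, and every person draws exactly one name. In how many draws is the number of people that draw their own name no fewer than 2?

191

Sum C(6,i)·!(6-i) for i = 2..6:
  i=2: C(6,2)·!4 = 15·9 = 135
  i=3: C(6,3)·!3 = 20·2 = 40
  i=4: C(6,4)·!2 = 15·1 = 15
  i=5: C(6,5)·!1 = 6·0 = 0
  i=6: C(6,6)·!0 = 1·1 = 1
Total = 191.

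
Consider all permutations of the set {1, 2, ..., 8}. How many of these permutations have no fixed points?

14833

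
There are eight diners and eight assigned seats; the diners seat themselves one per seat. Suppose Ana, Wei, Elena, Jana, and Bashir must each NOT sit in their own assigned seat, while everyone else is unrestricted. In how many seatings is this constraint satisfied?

21234

Let A_j be the event that the j-th constrained one is fixed. By inclusion-exclusion over the 5 events:
Σ_{j=0}^{5} (-1)^j C(5,j)(8-j)!
= C(5,0)·8! - C(5,1)·7! + C(5,2)·6! - C(5,3)·5! + C(5,4)·4! - C(5,5)·3!
= 40320 - 25200 + 7200 - 1200 + 120 - 6
= 21234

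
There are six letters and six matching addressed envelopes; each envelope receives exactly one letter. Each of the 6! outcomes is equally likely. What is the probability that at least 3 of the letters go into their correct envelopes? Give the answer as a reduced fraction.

7/90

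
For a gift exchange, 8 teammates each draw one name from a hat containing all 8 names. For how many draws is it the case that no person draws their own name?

14833

!8 is the nearest integer to 8!/e.
8! = 40320, and 40320/e ≈ 14832.90, so !8 = 14833.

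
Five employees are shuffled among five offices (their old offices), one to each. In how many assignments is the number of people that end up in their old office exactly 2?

Pick the 2 fixed positions: C(5,2) = 10 ways.
The remaining 3 must be deranged: !3 = 2.
Total: 10 × 2 = 20.

20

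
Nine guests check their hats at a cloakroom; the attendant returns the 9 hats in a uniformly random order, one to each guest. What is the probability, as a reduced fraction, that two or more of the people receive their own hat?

Favorable outcomes: Σ_{i≥2} C(9,i)·!(9-i) = 36·1854 + 84·265 + 126·44 + 126·9 + 84·2 + 36·1 + 9·0 + 1·1 = 95887.
Total outcomes: 9! = 362880.
Probability = 95887/362880 = 95887/362880.

95887/362880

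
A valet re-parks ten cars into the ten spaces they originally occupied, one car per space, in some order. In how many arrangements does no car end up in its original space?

1334961

By inclusion-exclusion, !10 = Σ (-1)^k · 10!/k! for k=0..10
= 10! - 10!/1! + 10!/2! - 10!/3! + 10!/4! - 10!/5! + 10!/6! - 10!/7! + 10!/8! - 10!/9! + 10!/10!
= 3628800 - 3628800 + 1814400 - 604800 + 151200 - 30240 + 5040 - 720 + 90 - 10 + 1
= 1334961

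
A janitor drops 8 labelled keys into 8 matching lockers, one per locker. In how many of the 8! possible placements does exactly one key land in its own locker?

Choose which one of the 8 is fixed: C(8,1) = 8.
The other 7 form a derangement: !7 = 1854.
Total: 8 × 1854 = 14832.

14832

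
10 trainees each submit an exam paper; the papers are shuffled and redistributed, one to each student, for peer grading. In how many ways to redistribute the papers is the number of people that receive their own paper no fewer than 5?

# with exactly i fixed is C(10,i)·!(10-i); sum over i=5..10:
  i=5: C(10,5)·!5 = 252·44 = 11088
  i=6: C(10,6)·!4 = 210·9 = 1890
  i=7: C(10,7)·!3 = 120·2 = 240
  i=8: C(10,8)·!2 = 45·1 = 45
  i=9: C(10,9)·!1 = 10·0 = 0
  i=10: C(10,10)·!0 = 1·1 = 1
Total = 13264.

13264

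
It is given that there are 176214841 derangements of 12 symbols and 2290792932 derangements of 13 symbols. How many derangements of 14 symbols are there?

!14 = (14-1)·(!13 + !12) = 13·(2290792932 + 176214841) = 13·2467007773 = 32071101049.

32071101049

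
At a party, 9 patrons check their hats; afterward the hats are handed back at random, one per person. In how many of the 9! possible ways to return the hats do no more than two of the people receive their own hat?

333737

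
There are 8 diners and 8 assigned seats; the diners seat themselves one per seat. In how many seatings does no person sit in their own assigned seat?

14833

Recurrence: !8 = 7·(!7 + !6).
!8 = 7·(1854 + 265) = 7·2119 = 14833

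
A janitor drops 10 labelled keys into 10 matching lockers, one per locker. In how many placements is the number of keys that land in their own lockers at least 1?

Sum C(10,i)·!(10-i) for i = 1..10:
  i=1: C(10,1)·!9 = 10·133496 = 1334960
  i=2: C(10,2)·!8 = 45·14833 = 667485
  i=3: C(10,3)·!7 = 120·1854 = 222480
  i=4: C(10,4)·!6 = 210·265 = 55650
  i=5: C(10,5)·!5 = 252·44 = 11088
  i=6: C(10,6)·!4 = 210·9 = 1890
  i=7: C(10,7)·!3 = 120·2 = 240
  i=8: C(10,8)·!2 = 45·1 = 45
  i=9: C(10,9)·!1 = 10·0 = 0
  i=10: C(10,10)·!0 = 1·1 = 1
Total = 2293839.

2293839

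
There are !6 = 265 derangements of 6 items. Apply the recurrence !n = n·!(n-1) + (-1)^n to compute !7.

1854

!7 = 7·265 - 1 = 1854.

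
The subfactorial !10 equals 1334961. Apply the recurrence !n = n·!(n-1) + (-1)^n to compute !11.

14684570

!11 = 11·1334961 - 1 = 14684570.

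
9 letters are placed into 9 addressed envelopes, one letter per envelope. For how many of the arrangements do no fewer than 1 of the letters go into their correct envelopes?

229384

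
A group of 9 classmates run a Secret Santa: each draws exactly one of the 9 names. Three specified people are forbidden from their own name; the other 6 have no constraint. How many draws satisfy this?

256320

Inclusion-exclusion on the 3 forbidden self-matches:
Σ_{j=0}^{3} (-1)^j C(3,j)(9-j)!
= C(3,0)·9! - C(3,1)·8! + C(3,2)·7! - C(3,3)·6!
= 362880 - 120960 + 15120 - 720
= 256320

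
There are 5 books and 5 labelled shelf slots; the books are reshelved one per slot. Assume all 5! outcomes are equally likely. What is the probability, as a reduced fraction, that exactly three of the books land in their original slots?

Favorable outcomes: C(5,3)·!2 = 10·1 = 10.
Total outcomes: 5! = 120.
Probability = 10/120 = 1/12.

1/12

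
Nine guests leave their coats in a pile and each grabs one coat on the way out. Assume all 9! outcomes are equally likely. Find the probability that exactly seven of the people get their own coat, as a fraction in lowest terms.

1/10080

Favorable outcomes: C(9,7)·!2 = 36·1 = 36.
Total outcomes: 9! = 362880.
Probability = 36/362880 = 1/10080.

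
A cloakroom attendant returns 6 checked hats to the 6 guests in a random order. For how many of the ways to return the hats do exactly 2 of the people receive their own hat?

135

Choose which 2 of the 6 are fixed: C(6,2) = 15.
The remaining 4 must be deranged: !4 = 9.
Total: 15 × 9 = 135.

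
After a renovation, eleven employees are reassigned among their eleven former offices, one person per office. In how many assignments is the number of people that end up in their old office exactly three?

Choose which 3 of the 11 are fixed: C(11,3) = 165.
The other 8 form a derangement: !8 = 14833.
Total: 165 × 14833 = 2447445.

2447445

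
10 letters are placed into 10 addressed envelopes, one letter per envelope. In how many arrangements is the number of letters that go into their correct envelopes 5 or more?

13264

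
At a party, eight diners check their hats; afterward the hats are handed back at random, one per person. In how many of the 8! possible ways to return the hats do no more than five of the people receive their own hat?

# with exactly i fixed is C(8,i)·!(8-i); sum over i=0..5:
  i=0: C(8,0)·!8 = 1·14833 = 14833
  i=1: C(8,1)·!7 = 8·1854 = 14832
  i=2: C(8,2)·!6 = 28·265 = 7420
  i=3: C(8,3)·!5 = 56·44 = 2464
  i=4: C(8,4)·!4 = 70·9 = 630
  i=5: C(8,5)·!3 = 56·2 = 112
Total = 40291.

40291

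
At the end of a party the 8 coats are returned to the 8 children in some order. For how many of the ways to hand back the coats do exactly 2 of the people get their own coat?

7420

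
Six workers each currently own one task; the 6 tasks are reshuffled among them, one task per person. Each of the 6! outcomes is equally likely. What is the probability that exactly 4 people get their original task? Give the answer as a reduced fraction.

1/48

Favorable outcomes: C(6,4)·!2 = 15·1 = 15.
Total outcomes: 6! = 720.
Probability = 15/720 = 1/48.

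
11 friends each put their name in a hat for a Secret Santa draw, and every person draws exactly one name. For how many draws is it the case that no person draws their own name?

14684570

By inclusion-exclusion, !11 = Σ (-1)^k · 11!/k! for k=0..11
= 11! - 11!/1! + 11!/2! - 11!/3! + 11!/4! - 11!/5! + 11!/6! - 11!/7! + 11!/8! - 11!/9! + 11!/10! - 11!/11!
= 39916800 - 39916800 + 19958400 - 6652800 + 1663200 - 332640 + 55440 - 7920 + 990 - 110 + 11 - 1
= 14684570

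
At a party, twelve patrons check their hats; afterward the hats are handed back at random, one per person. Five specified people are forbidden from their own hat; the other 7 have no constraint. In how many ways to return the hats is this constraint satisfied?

312273360

Inclusion-exclusion on the 5 forbidden self-matches:
Σ_{j=0}^{5} (-1)^j C(5,j)(12-j)!
= C(5,0)·12! - C(5,1)·11! + C(5,2)·10! - C(5,3)·9! + C(5,4)·8! - C(5,5)·7!
= 479001600 - 199584000 + 36288000 - 3628800 + 201600 - 5040
= 312273360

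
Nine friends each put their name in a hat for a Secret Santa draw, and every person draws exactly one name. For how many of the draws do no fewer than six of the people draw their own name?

# with exactly i fixed is C(9,i)·!(9-i); sum over i=6..9:
  i=6: C(9,6)·!3 = 84·2 = 168
  i=7: C(9,7)·!2 = 36·1 = 36
  i=8: C(9,8)·!1 = 9·0 = 0
  i=9: C(9,9)·!0 = 1·1 = 1
Total = 205.

205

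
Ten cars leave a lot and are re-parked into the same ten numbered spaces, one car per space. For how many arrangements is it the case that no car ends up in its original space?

1334961

!10 is the nearest integer to 10!/e.
10! = 3628800, and 3628800/e ≈ 1334960.92, so !10 = 1334961.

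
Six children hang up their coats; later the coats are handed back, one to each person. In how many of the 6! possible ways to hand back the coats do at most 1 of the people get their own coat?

529

Sum C(6,i)·!(6-i) for i = 0..1:
  i=0: C(6,0)·!6 = 1·265 = 265
  i=1: C(6,1)·!5 = 6·44 = 264
Total = 529.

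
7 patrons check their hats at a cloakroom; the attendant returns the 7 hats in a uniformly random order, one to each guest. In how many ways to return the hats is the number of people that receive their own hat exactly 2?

924

Choose which 2 of the 7 are fixed: C(7,2) = 21.
The remaining 5 must be deranged: !5 = 44.
Total: 21 × 44 = 924.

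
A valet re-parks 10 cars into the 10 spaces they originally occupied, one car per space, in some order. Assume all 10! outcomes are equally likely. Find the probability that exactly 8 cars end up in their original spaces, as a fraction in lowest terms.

1/80640

Favorable outcomes: C(10,8)·!2 = 45·1 = 45.
Total outcomes: 10! = 3628800.
Probability = 45/3628800 = 1/80640.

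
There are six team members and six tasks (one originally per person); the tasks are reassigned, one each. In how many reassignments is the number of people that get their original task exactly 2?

135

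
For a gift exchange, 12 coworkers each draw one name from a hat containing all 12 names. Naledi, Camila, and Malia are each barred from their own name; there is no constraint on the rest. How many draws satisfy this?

Let A_j be the event that the j-th constrained one is fixed. By inclusion-exclusion over the 3 events:
Σ_{j=0}^{3} (-1)^j C(3,j)(12-j)!
= C(3,0)·12! - C(3,1)·11! + C(3,2)·10! - C(3,3)·9!
= 479001600 - 119750400 + 10886400 - 362880
= 369774720

369774720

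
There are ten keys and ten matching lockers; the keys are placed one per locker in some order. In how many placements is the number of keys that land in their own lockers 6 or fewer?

Sum C(10,i)·!(10-i) for i = 0..6:
  i=0: C(10,0)·!10 = 1·1334961 = 1334961
  i=1: C(10,1)·!9 = 10·133496 = 1334960
  i=2: C(10,2)·!8 = 45·14833 = 667485
  i=3: C(10,3)·!7 = 120·1854 = 222480
  i=4: C(10,4)·!6 = 210·265 = 55650
  i=5: C(10,5)·!5 = 252·44 = 11088
  i=6: C(10,6)·!4 = 210·9 = 1890
Total = 3628514.

3628514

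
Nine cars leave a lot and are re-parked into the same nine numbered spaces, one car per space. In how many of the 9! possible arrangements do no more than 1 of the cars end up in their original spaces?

Sum C(9,i)·!(9-i) for i = 0..1:
  i=0: C(9,0)·!9 = 1·133496 = 133496
  i=1: C(9,1)·!8 = 9·14833 = 133497
Total = 266993.

266993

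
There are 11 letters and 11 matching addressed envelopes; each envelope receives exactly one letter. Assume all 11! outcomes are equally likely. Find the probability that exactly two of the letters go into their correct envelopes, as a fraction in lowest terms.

16687/90720

Favorable outcomes: C(11,2)·!9 = 55·133496 = 7342280.
Total outcomes: 11! = 39916800.
Probability = 7342280/39916800 = 16687/90720.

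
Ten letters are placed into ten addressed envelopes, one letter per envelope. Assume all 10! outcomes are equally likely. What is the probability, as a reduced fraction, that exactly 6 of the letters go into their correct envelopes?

1/1920

Favorable outcomes: C(10,6)·!4 = 210·9 = 1890.
Total outcomes: 10! = 3628800.
Probability = 1890/3628800 = 1/1920.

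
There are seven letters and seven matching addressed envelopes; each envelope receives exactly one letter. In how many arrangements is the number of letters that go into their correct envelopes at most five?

Sum C(7,i)·!(7-i) for i = 0..5:
  i=0: C(7,0)·!7 = 1·1854 = 1854
  i=1: C(7,1)·!6 = 7·265 = 1855
  i=2: C(7,2)·!5 = 21·44 = 924
  i=3: C(7,3)·!4 = 35·9 = 315
  i=4: C(7,4)·!3 = 35·2 = 70
  i=5: C(7,5)·!2 = 21·1 = 21
Total = 5039.

5039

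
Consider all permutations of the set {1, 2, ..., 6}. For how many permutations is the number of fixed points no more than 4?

719

Sum C(6,i)·!(6-i) for i = 0..4:
  i=0: C(6,0)·!6 = 1·265 = 265
  i=1: C(6,1)·!5 = 6·44 = 264
  i=2: C(6,2)·!4 = 15·9 = 135
  i=3: C(6,3)·!3 = 20·2 = 40
  i=4: C(6,4)·!2 = 15·1 = 15
Total = 719.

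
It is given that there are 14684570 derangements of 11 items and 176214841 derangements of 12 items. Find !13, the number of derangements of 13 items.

2290792932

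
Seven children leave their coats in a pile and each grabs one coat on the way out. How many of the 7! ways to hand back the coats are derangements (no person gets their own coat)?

By inclusion-exclusion, !7 = Σ (-1)^k · 7!/k! for k=0..7
= 7! - 7!/1! + 7!/2! - 7!/3! + 7!/4! - 7!/5! + 7!/6! - 7!/7!
= 5040 - 5040 + 2520 - 840 + 210 - 42 + 7 - 1
= 1854

1854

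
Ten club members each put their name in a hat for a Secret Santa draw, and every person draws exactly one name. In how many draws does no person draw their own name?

1334961

Use !n = (n-1)(!(n-1) + !(n-2)).
!10 = 9·(133496 + 14833) = 9·148329 = 1334961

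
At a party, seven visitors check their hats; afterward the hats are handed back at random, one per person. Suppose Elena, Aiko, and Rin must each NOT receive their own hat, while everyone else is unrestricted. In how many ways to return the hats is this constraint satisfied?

Let A_j be the event that the j-th constrained one is fixed. By inclusion-exclusion over the 3 events:
Σ_{j=0}^{3} (-1)^j C(3,j)(7-j)!
= C(3,0)·7! - C(3,1)·6! + C(3,2)·5! - C(3,3)·4!
= 5040 - 2160 + 360 - 24
= 3216

3216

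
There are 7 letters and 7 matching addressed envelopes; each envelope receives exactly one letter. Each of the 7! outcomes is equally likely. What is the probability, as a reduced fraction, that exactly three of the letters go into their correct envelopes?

Favorable outcomes: C(7,3)·!4 = 35·9 = 315.
Total outcomes: 7! = 5040.
Probability = 315/5040 = 1/16.

1/16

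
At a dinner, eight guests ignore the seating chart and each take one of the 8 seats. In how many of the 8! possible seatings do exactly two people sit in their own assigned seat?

Pick the 2 fixed positions: C(8,2) = 28 ways.
The remaining 6 must be deranged: !6 = 265.
Total: 28 × 265 = 7420.

7420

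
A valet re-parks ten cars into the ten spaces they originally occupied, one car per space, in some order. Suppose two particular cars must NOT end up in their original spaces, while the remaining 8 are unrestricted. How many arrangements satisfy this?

2943360

Inclusion-exclusion on the 2 forbidden self-matches:
Σ_{j=0}^{2} (-1)^j C(2,j)(10-j)!
= C(2,0)·10! - C(2,1)·9! + C(2,2)·8!
= 3628800 - 725760 + 40320
= 2943360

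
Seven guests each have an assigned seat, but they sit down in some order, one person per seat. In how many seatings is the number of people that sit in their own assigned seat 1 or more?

# with exactly i fixed is C(7,i)·!(7-i); sum over i=1..7:
  i=1: C(7,1)·!6 = 7·265 = 1855
  i=2: C(7,2)·!5 = 21·44 = 924
  i=3: C(7,3)·!4 = 35·9 = 315
  i=4: C(7,4)·!3 = 35·2 = 70
  i=5: C(7,5)·!2 = 21·1 = 21
  i=6: C(7,6)·!1 = 7·0 = 0
  i=7: C(7,7)·!0 = 1·1 = 1
Total = 3186.

3186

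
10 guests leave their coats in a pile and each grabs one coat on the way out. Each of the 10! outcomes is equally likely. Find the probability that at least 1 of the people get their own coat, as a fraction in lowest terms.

Favorable outcomes: Σ_{i≥1} C(10,i)·!(10-i) = 10·133496 + 45·14833 + 120·1854 + 210·265 + 252·44 + 210·9 + 120·2 + 45·1 + 10·0 + 1·1 = 2293839.
Total outcomes: 10! = 3628800.
Probability = 2293839/3628800 = 28319/44800.

28319/44800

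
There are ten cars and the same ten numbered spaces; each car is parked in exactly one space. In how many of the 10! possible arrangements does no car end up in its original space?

1334961

Recurrence: !10 = 10·!9 + (-1)^10.
!10 = 10·133496 + 1 = 1334961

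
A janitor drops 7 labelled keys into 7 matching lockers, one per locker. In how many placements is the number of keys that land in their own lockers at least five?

22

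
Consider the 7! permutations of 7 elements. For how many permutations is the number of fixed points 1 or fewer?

3709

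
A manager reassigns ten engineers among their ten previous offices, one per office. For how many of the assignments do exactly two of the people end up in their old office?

Pick the 2 fixed positions: C(10,2) = 45 ways.
The other 8 form a derangement: !8 = 14833.
Total: 45 × 14833 = 667485.

667485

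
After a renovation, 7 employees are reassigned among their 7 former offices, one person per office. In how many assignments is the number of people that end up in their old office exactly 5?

Pick the 5 fixed positions: C(7,5) = 21 ways.
The other 2 form a derangement: !2 = 1.
Total: 21 × 1 = 21.

21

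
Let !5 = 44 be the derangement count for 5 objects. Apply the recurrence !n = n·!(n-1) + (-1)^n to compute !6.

!6 = 6·44 + 1 = 265.

265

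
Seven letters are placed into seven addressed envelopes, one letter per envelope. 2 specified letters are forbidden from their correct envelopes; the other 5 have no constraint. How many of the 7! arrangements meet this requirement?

Inclusion-exclusion on the 2 forbidden self-matches:
Σ_{j=0}^{2} (-1)^j C(2,j)(7-j)!
= C(2,0)·7! - C(2,1)·6! + C(2,2)·5!
= 5040 - 1440 + 120
= 3720

3720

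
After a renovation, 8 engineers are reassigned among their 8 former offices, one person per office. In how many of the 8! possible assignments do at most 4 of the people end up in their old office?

Sum C(8,i)·!(8-i) for i = 0..4:
  i=0: C(8,0)·!8 = 1·14833 = 14833
  i=1: C(8,1)·!7 = 8·1854 = 14832
  i=2: C(8,2)·!6 = 28·265 = 7420
  i=3: C(8,3)·!5 = 56·44 = 2464
  i=4: C(8,4)·!4 = 70·9 = 630
Total = 40179.

40179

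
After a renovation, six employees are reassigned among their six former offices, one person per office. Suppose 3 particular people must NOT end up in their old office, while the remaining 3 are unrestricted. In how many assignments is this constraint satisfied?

Inclusion-exclusion on the 3 forbidden self-matches:
Σ_{j=0}^{3} (-1)^j C(3,j)(6-j)!
= C(3,0)·6! - C(3,1)·5! + C(3,2)·4! - C(3,3)·3!
= 720 - 360 + 72 - 6
= 426

426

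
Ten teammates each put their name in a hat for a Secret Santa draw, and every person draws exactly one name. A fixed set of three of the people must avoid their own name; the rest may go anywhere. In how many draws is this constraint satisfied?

Inclusion-exclusion on the 3 forbidden self-matches:
Σ_{j=0}^{3} (-1)^j C(3,j)(10-j)!
= C(3,0)·10! - C(3,1)·9! + C(3,2)·8! - C(3,3)·7!
= 3628800 - 1088640 + 120960 - 5040
= 2656080

2656080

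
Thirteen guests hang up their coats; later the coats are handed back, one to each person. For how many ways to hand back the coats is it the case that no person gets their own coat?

2290792932

The subfactorial !13 = [13!/e] (nearest integer).
13! = 6227020800, and 6227020800/e ≈ 2290792932.07, so !13 = 2290792932.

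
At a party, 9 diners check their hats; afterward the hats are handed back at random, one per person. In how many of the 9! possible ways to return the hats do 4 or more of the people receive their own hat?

Sum C(9,i)·!(9-i) for i = 4..9:
  i=4: C(9,4)·!5 = 126·44 = 5544
  i=5: C(9,5)·!4 = 126·9 = 1134
  i=6: C(9,6)·!3 = 84·2 = 168
  i=7: C(9,7)·!2 = 36·1 = 36
  i=8: C(9,8)·!1 = 9·0 = 0
  i=9: C(9,9)·!0 = 1·1 = 1
Total = 6883.

6883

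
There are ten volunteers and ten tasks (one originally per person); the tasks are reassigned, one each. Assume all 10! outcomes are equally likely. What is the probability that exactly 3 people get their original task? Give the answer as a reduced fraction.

103/1680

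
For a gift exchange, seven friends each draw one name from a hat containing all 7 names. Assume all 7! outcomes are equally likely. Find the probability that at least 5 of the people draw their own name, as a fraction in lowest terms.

11/2520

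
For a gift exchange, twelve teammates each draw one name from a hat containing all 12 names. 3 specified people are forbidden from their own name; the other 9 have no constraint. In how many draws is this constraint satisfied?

369774720

Inclusion-exclusion on the 3 forbidden self-matches:
Σ_{j=0}^{3} (-1)^j C(3,j)(12-j)!
= C(3,0)·12! - C(3,1)·11! + C(3,2)·10! - C(3,3)·9!
= 479001600 - 119750400 + 10886400 - 362880
= 369774720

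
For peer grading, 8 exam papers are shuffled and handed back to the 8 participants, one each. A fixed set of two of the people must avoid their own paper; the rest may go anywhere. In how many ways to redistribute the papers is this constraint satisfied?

30960

Let A_j be the event that the j-th constrained one is fixed. By inclusion-exclusion over the 2 events:
Σ_{j=0}^{2} (-1)^j C(2,j)(8-j)!
= C(2,0)·8! - C(2,1)·7! + C(2,2)·6!
= 40320 - 10080 + 720
= 30960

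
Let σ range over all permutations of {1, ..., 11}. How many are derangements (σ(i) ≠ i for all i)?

By inclusion-exclusion, !11 = Σ (-1)^k · 11!/k! for k=0..11
= 11! - 11!/1! + 11!/2! - 11!/3! + 11!/4! - 11!/5! + 11!/6! - 11!/7! + 11!/8! - 11!/9! + 11!/10! - 11!/11!
= 39916800 - 39916800 + 19958400 - 6652800 + 1663200 - 332640 + 55440 - 7920 + 990 - 110 + 11 - 1
= 14684570

14684570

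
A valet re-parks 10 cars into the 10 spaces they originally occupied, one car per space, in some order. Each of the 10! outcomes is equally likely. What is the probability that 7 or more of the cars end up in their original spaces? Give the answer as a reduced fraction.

Favorable outcomes: Σ_{i≥7} C(10,i)·!(10-i) = 120·2 + 45·1 + 10·0 + 1·1 = 286.
Total outcomes: 10! = 3628800.
Probability = 286/3628800 = 143/1814400.

143/1814400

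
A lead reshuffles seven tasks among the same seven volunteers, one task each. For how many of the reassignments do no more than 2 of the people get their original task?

4633

# with exactly i fixed is C(7,i)·!(7-i); sum over i=0..2:
  i=0: C(7,0)·!7 = 1·1854 = 1854
  i=1: C(7,1)·!6 = 7·265 = 1855
  i=2: C(7,2)·!5 = 21·44 = 924
Total = 4633.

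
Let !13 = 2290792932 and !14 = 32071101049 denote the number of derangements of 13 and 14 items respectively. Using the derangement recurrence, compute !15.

481066515734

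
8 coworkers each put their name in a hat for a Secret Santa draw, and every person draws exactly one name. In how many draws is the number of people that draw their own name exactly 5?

Choose which 5 of the 8 are fixed: C(8,5) = 56.
The remaining 3 must be deranged: !3 = 2.
Total: 56 × 2 = 112.

112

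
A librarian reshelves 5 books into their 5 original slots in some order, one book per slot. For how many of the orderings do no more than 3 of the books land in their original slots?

119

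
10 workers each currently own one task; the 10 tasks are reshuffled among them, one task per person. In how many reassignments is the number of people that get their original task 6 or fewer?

# with exactly i fixed is C(10,i)·!(10-i); sum over i=0..6:
  i=0: C(10,0)·!10 = 1·1334961 = 1334961
  i=1: C(10,1)·!9 = 10·133496 = 1334960
  i=2: C(10,2)·!8 = 45·14833 = 667485
  i=3: C(10,3)·!7 = 120·1854 = 222480
  i=4: C(10,4)·!6 = 210·265 = 55650
  i=5: C(10,5)·!5 = 252·44 = 11088
  i=6: C(10,6)·!4 = 210·9 = 1890
Total = 3628514.

3628514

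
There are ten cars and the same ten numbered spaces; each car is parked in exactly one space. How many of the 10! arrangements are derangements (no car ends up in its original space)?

The number of derangements of 10 is !10 = Σ_{k=0}^{10} (-1)^k·10!/k!
= 10! - 10!/1! + 10!/2! - 10!/3! + 10!/4! - 10!/5! + 10!/6! - 10!/7! + 10!/8! - 10!/9! + 10!/10!
= 3628800 - 3628800 + 1814400 - 604800 + 151200 - 30240 + 5040 - 720 + 90 - 10 + 1
= 1334961

1334961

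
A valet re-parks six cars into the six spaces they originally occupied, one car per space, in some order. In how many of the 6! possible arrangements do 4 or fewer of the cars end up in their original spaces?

719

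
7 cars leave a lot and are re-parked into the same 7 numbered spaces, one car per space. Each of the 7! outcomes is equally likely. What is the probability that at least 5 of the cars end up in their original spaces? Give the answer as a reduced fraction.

Favorable outcomes: Σ_{i≥5} C(7,i)·!(7-i) = 21·1 + 7·0 + 1·1 = 22.
Total outcomes: 7! = 5040.
Probability = 22/5040 = 11/2520.

11/2520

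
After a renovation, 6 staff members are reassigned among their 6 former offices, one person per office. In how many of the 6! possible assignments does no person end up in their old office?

265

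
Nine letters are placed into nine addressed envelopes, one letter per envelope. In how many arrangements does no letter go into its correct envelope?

133496

!9 = 9! · Σ_{k=0}^{9} (-1)^k/k!
= 9! - 9!/1! + 9!/2! - 9!/3! + 9!/4! - 9!/5! + 9!/6! - 9!/7! + 9!/8! - 9!/9!
= 362880 - 362880 + 181440 - 60480 + 15120 - 3024 + 504 - 72 + 9 - 1
= 133496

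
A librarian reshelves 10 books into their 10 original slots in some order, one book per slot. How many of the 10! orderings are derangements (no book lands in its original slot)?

1334961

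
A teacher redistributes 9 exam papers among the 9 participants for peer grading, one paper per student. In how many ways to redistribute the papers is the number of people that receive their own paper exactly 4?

5544

Pick the 4 fixed positions: C(9,4) = 126 ways.
The other 5 form a derangement: !5 = 44.
Total: 126 × 44 = 5544.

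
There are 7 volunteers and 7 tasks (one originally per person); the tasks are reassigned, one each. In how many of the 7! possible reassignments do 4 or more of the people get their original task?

92

Sum C(7,i)·!(7-i) for i = 4..7:
  i=4: C(7,4)·!3 = 35·2 = 70
  i=5: C(7,5)·!2 = 21·1 = 21
  i=6: C(7,6)·!1 = 7·0 = 0
  i=7: C(7,7)·!0 = 1·1 = 1
Total = 92.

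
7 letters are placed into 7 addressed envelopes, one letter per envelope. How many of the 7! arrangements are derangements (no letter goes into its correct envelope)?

1854

The subfactorial !7 = [7!/e] (nearest integer).
7! = 5040, and 5040/e ≈ 1854.11, so !7 = 1854.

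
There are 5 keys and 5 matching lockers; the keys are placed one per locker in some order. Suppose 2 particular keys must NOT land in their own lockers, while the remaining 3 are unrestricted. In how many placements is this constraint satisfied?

78

Inclusion-exclusion on the 2 forbidden self-matches:
Σ_{j=0}^{2} (-1)^j C(2,j)(5-j)!
= C(2,0)·5! - C(2,1)·4! + C(2,2)·3!
= 120 - 48 + 6
= 78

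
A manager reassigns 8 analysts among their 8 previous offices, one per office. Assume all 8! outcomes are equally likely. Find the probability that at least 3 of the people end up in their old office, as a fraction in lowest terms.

Favorable outcomes: Σ_{i≥3} C(8,i)·!(8-i) = 56·44 + 70·9 + 56·2 + 28·1 + 8·0 + 1·1 = 3235.
Total outcomes: 8! = 40320.
Probability = 3235/40320 = 647/8064.

647/8064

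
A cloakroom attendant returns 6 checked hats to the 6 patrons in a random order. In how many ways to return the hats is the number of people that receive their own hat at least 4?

16

Sum C(6,i)·!(6-i) for i = 4..6:
  i=4: C(6,4)·!2 = 15·1 = 15
  i=5: C(6,5)·!1 = 6·0 = 0
  i=6: C(6,6)·!0 = 1·1 = 1
Total = 16.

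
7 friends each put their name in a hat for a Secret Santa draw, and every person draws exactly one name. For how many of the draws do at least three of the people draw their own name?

# with exactly i fixed is C(7,i)·!(7-i); sum over i=3..7:
  i=3: C(7,3)·!4 = 35·9 = 315
  i=4: C(7,4)·!3 = 35·2 = 70
  i=5: C(7,5)·!2 = 21·1 = 21
  i=6: C(7,6)·!1 = 7·0 = 0
  i=7: C(7,7)·!0 = 1·1 = 1
Total = 407.

407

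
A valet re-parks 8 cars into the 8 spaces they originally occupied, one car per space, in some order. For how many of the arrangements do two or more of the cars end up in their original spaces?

10655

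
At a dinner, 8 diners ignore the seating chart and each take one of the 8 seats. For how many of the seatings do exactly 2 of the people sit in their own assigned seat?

7420

Choose which 2 of the 8 are fixed: C(8,2) = 28.
The remaining 6 must be deranged: !6 = 265.
Total: 28 × 265 = 7420.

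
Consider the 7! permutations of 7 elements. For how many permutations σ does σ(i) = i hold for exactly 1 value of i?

1855

Choose which one of the 7 is fixed: C(7,1) = 7.
The other 6 form a derangement: !6 = 265.
Total: 7 × 265 = 1855.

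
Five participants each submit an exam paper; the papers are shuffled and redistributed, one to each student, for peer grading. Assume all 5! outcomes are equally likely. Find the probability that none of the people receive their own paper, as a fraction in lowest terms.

11/30

Favorable outcomes: !5 = 44.
Total outcomes: 5! = 120.
Probability = 44/120 = 11/30.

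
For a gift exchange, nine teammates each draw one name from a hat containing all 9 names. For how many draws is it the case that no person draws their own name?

The number of derangements of 9 is !9 = Σ_{k=0}^{9} (-1)^k·9!/k!
= 9! - 9!/1! + 9!/2! - 9!/3! + 9!/4! - 9!/5! + 9!/6! - 9!/7! + 9!/8! - 9!/9!
= 362880 - 362880 + 181440 - 60480 + 15120 - 3024 + 504 - 72 + 9 - 1
= 133496

133496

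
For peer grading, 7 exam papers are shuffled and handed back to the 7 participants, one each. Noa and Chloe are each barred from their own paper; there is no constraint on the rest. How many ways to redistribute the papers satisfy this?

3720

Let A_j be the event that the j-th constrained one is fixed. By inclusion-exclusion over the 2 events:
Σ_{j=0}^{2} (-1)^j C(2,j)(7-j)!
= C(2,0)·7! - C(2,1)·6! + C(2,2)·5!
= 5040 - 1440 + 120
= 3720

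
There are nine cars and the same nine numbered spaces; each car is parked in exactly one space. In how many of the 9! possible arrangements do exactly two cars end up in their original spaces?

Pick the 2 fixed positions: C(9,2) = 36 ways.
The remaining 7 must be deranged: !7 = 1854.
Total: 36 × 1854 = 66744.

66744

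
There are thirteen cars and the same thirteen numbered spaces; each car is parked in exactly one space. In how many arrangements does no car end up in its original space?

2290792932

The subfactorial !13 = [13!/e] (nearest integer).
13! = 6227020800, and 6227020800/e ≈ 2290792932.07, so !13 = 2290792932.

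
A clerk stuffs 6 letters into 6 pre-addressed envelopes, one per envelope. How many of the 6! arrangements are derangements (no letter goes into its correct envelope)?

Recurrence: !6 = 5·(!5 + !4).
!6 = 5·(44 + 9) = 5·53 = 265

265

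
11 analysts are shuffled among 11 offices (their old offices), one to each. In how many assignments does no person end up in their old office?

14684570

The number of derangements of 11 is !11 = Σ_{k=0}^{11} (-1)^k·11!/k!
= 11! - 11!/1! + 11!/2! - 11!/3! + 11!/4! - 11!/5! + 11!/6! - 11!/7! + 11!/8! - 11!/9! + 11!/10! - 11!/11!
= 39916800 - 39916800 + 19958400 - 6652800 + 1663200 - 332640 + 55440 - 7920 + 990 - 110 + 11 - 1
= 14684570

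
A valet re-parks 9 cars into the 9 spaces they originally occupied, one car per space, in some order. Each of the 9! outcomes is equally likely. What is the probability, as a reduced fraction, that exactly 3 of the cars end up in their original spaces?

53/864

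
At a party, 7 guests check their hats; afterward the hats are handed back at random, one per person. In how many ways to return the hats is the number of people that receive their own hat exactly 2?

924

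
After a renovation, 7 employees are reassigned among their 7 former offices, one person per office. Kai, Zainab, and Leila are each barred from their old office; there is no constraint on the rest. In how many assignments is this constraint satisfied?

3216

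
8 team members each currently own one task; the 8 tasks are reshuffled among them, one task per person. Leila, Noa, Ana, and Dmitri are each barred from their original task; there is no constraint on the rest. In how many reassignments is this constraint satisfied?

Let A_j be the event that the j-th constrained one is fixed. By inclusion-exclusion over the 4 events:
Σ_{j=0}^{4} (-1)^j C(4,j)(8-j)!
= C(4,0)·8! - C(4,1)·7! + C(4,2)·6! - C(4,3)·5! + C(4,4)·4!
= 40320 - 20160 + 4320 - 480 + 24
= 24024

24024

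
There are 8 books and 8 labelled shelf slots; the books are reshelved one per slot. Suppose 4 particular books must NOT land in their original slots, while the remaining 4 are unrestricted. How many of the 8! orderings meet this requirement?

Let A_j be the event that the j-th constrained one is fixed. By inclusion-exclusion over the 4 events:
Σ_{j=0}^{4} (-1)^j C(4,j)(8-j)!
= C(4,0)·8! - C(4,1)·7! + C(4,2)·6! - C(4,3)·5! + C(4,4)·4!
= 40320 - 20160 + 4320 - 480 + 24
= 24024

24024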